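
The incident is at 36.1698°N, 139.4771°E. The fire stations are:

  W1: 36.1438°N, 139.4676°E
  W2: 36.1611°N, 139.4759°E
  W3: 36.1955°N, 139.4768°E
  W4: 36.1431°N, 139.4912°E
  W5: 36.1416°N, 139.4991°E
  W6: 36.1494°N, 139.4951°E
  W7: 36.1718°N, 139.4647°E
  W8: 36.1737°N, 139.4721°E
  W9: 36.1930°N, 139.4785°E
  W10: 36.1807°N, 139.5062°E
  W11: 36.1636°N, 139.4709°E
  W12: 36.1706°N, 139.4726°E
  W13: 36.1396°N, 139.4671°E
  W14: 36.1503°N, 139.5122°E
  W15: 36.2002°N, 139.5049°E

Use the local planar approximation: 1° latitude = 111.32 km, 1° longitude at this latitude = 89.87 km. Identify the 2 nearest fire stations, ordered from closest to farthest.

W12, W8

Distances from 36.1698°N, 139.4771°E:
W1: 3.0176 km
W2: 0.9745 km
W3: 2.8611 km
W4: 3.2311 km
W5: 3.7100 km
W6: 2.7882 km
W7: 1.1364 km
W8: 0.6248 km
W9: 2.5857 km
W10: 2.8830 km
W11: 0.8870 km
W12: 0.4141 km
W13: 3.4799 km
W14: 3.8292 km
W15: 4.2065 km
Sorted: W12 (0.4141 km) < W8 (0.6248 km) < W11 (0.8870 km) < W2 (0.9745 km) < …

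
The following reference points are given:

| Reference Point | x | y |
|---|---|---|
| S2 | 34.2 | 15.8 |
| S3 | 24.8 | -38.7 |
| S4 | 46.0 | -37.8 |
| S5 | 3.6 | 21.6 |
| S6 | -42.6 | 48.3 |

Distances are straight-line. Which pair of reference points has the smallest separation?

S3 and S4

Pairwise distances:
S2–S3: √((-9.4)² + (-54.5)²) = √(88.360 + 2970.250) = 55.3
S2–S4: √((11.8)² + (-53.6)²) = √(139.240 + 2872.960) = 54.9
S2–S5: √((-30.6)² + (5.8)²) = √(936.360 + 33.640) = 31.1
S2–S6: √((-76.8)² + (32.5)²) = √(5898.240 + 1056.250) = 83.4
S3–S4: √((21.2)² + (0.9)²) = √(449.440 + 0.810) = 21.2
S3–S5: √((-21.2)² + (60.3)²) = √(449.440 + 3636.090) = 63.9
S3–S6: √((-67.4)² + (87.0)²) = √(4542.760 + 7569.000) = 110.1
S4–S5: √((-42.4)² + (59.4)²) = √(1797.760 + 3528.360) = 73.0
S4–S6: √((-88.6)² + (86.1)²) = √(7849.960 + 7413.210) = 123.5
S5–S6: √((-46.2)² + (26.7)²) = √(2134.440 + 712.890) = 53.4
Closest pair: S3–S4 at 21.2.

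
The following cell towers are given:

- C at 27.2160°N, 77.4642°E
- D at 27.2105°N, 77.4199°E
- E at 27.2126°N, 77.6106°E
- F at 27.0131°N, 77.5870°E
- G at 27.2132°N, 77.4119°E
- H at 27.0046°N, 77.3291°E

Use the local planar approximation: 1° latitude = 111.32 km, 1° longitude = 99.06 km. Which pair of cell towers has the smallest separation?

D and G

Pairwise distances:
C–D: 4.4309 km
C–E: 14.5073 km
C–F: 25.6543 km
C–G: 5.1902 km
C–H: 27.0723 km
D–E: 18.8922 km
D–F: 27.5115 km
D–G: 0.8476 km
D–H: 24.6225 km
E–F: 22.3310 km
E–G: 19.6833 km
E–H: 36.2454 km
F–G: 28.2320 km
F–H: 25.5651 km
G–H: 24.6274 km
Closest pair: D–G at 0.8476 km.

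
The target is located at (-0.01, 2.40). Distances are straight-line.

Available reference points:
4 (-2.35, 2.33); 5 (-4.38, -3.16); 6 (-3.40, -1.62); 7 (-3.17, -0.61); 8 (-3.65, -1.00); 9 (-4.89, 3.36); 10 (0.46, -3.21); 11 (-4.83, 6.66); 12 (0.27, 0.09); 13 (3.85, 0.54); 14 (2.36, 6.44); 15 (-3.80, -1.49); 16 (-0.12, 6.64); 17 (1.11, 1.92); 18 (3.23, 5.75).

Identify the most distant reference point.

Distances from (-0.01, 2.40):
4: √((-2.34)² + (-0.07)²) = √(5.4756 + 0.0049) = 2.34
5: √((-4.37)² + (-5.56)²) = √(19.0969 + 30.9136) = 7.07
6: √((-3.39)² + (-4.02)²) = √(11.4921 + 16.1604) = 5.26
7: √((-3.16)² + (-3.01)²) = √(9.9856 + 9.0601) = 4.36
8: √((-3.64)² + (-3.40)²) = √(13.2496 + 11.5600) = 4.98
9: √((-4.88)² + (0.96)²) = √(23.8144 + 0.9216) = 4.97
10: √((0.47)² + (-5.61)²) = √(0.2209 + 31.4721) = 5.63
11: √((-4.82)² + (4.26)²) = √(23.2324 + 18.1476) = 6.43
12: √((0.28)² + (-2.31)²) = √(0.0784 + 5.3361) = 2.33
13: √((3.86)² + (-1.86)²) = √(14.8996 + 3.4596) = 4.28
14: √((2.37)² + (4.04)²) = √(5.6169 + 16.3216) = 4.68
15: √((-3.79)² + (-3.89)²) = √(14.3641 + 15.1321) = 5.43
16: √((-0.11)² + (4.24)²) = √(0.0121 + 17.9776) = 4.24
17: √((1.12)² + (-0.48)²) = √(1.2544 + 0.2304) = 1.22
18: √((3.24)² + (3.35)²) = √(10.4976 + 11.2225) = 4.66
Maximum: 5 at 7.07.

5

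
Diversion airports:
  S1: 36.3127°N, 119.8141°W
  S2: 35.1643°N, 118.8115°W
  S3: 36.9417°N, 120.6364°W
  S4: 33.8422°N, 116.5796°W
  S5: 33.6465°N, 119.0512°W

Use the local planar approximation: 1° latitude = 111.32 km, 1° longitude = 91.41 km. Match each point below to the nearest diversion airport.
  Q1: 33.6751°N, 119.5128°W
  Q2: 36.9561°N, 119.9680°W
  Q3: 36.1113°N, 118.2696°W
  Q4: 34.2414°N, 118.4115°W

Q1→S5; Q2→S3; Q3→S2; Q4→S5

Q1 at 33.6751°N, 119.5128°W:
  S1: 294.9065 km
  S2: 177.7409 km
  S3: 377.8644 km
  S4: 268.7683 km
  S5: 42.3148 km
  → nearest: S5 (42.3148 km)
Q2 at 36.9561°N, 119.9680°W:
  S1: 72.9918 km
  S2: 225.7462 km
  S3: 61.1195 km
  S4: 464.8589 km
  S5: 377.8359 km
  → nearest: S3 (61.1195 km)
Q3 at 36.1113°N, 118.2696°W:
  S1: 142.9518 km
  S2: 116.4779 km
  S3: 235.2704 km
  S4: 296.0909 km
  S5: 283.5309 km
  → nearest: S2 (116.4779 km)
Q4 at 34.2414°N, 118.4115°W:
  S1: 263.8258 km
  S2: 109.0498 km
  S3: 362.9345 km
  S4: 173.2503 km
  S5: 88.3458 km
  → nearest: S5 (88.3458 km)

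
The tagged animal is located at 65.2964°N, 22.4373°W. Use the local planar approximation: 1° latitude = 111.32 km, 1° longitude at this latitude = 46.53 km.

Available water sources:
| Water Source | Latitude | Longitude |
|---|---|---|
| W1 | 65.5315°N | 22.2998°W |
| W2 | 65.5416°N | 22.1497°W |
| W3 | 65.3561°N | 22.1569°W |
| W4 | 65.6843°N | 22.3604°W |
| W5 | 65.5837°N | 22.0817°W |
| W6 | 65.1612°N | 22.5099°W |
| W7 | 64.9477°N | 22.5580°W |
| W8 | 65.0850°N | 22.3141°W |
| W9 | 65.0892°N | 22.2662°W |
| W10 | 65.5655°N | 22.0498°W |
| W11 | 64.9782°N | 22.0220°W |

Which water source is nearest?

Distances from 65.2964°N, 22.4373°W:
W1: 26.9420 km
W2: 30.3995 km
W3: 14.6421 km
W4: 43.3290 km
W5: 36.0088 km
W6: 15.4249 km
W7: 39.2215 km
W8: 24.2212 km
W9: 24.4008 km
W10: 34.9638 km
W11: 40.3501 km
Minimum: W3 at 14.6421 km.

W3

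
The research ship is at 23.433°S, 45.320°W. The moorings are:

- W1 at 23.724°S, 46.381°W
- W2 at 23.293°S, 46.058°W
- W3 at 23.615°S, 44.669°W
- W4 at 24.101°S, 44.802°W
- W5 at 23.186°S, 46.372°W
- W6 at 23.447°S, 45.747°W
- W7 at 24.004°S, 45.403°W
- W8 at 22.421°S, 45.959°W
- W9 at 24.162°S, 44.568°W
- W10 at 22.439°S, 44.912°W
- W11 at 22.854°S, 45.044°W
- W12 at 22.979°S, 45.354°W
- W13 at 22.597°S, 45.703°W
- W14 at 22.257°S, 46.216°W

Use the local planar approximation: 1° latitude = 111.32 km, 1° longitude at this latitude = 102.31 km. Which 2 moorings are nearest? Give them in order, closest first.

Distances from 23.433°S, 45.320°W:
W1: 113.281 km
W2: 77.096 km
W3: 69.617 km
W4: 91.314 km
W5: 111.087 km
W6: 43.714 km
W7: 64.128 km
W8: 130.251 km
W9: 111.826 km
W10: 118.264 km
W11: 70.368 km
W12: 50.659 km
W13: 100.977 km
W14: 159.817 km
Sorted: W6 (43.714 km) < W12 (50.659 km) < W7 (64.128 km) < W3 (69.617 km) < …

W6, W12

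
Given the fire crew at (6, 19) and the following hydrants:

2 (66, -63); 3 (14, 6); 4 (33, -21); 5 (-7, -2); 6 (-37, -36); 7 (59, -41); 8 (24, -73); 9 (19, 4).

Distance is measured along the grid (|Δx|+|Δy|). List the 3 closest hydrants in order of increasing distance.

3, 9, 5

Distances from (6, 19):
2: 142
3: 21
4: 67
5: 34
6: 98
7: 113
8: 110
9: 28
Sorted: 3 (21) < 9 (28) < 5 (34) < 4 (67) < 6 (98) < …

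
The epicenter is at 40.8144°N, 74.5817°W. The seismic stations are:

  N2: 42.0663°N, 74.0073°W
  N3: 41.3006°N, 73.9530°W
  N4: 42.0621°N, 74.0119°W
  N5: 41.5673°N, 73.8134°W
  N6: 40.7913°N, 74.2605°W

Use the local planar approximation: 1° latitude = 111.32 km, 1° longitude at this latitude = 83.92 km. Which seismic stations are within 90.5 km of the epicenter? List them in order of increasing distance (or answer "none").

N6, N3

Distances from 40.8144°N, 74.5817°W:
N2: 147.4626 km
N3: 75.5848 km
N4: 146.8947 km
N5: 105.7436 km
N6: 27.0775 km
Threshold 90.5 km: N6 (27.0775 km), N3 (75.5848 km) are within range.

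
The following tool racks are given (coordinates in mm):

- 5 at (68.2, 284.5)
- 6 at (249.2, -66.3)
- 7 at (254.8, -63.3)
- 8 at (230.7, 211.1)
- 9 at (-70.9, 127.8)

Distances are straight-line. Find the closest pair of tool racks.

Pairwise distances:
5–6: 394.74 mm
5–7: 394.70 mm
5–8: 178.31 mm
5–9: 209.53 mm
6–7: 6.35 mm
6–8: 278.02 mm
6–9: 374.35 mm
7–8: 275.46 mm
7–9: 377.62 mm
8–9: 312.89 mm
Closest pair: 6–7 at 6.35 mm.

6 and 7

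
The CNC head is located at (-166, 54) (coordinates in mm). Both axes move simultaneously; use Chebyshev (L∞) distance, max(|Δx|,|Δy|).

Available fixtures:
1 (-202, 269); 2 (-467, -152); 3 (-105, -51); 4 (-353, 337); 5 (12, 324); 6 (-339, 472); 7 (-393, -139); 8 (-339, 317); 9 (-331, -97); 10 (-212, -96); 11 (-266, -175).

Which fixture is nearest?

Distances from (-166, 54):
1: 215 mm
2: 301 mm
3: 105 mm
4: 283 mm
5: 270 mm
6: 418 mm
7: 227 mm
8: 263 mm
9: 165 mm
10: 150 mm
11: 229 mm
Minimum: 3 at 105 mm.

3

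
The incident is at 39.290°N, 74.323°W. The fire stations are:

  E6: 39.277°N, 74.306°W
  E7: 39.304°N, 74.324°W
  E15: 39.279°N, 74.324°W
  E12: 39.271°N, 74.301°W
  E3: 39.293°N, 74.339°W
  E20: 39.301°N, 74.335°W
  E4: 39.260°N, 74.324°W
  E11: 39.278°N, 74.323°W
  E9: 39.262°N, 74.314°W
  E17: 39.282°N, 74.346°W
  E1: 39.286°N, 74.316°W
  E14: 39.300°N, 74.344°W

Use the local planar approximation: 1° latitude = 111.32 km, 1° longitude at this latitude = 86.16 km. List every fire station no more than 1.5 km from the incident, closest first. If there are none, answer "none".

E1, E15, E11, E3

Distances from 39.290°N, 74.323°W:
E6: √((-0.013·111.32)² + (0.017·86.16)²) = √(2.09427 + 2.14540) = 2.059 km
E7: √((0.014·111.32)² + (-0.001·86.16)²) = √(2.42886 + 0.00742) = 1.561 km
E15: √((-0.011·111.32)² + (-0.001·86.16)²) = √(1.49945 + 0.00742) = 1.228 km
E12: √((-0.019·111.32)² + (0.022·86.16)²) = √(4.47356 + 3.59300) = 2.840 km
E3: √((0.003·111.32)² + (-0.016·86.16)²) = √(0.11153 + 1.90043) = 1.418 km
E20: √((0.011·111.32)² + (-0.012·86.16)²) = √(1.49945 + 1.06899) = 1.603 km
E4: √((-0.030·111.32)² + (-0.001·86.16)²) = √(11.15293 + 0.00742) = 3.341 km
E11: √((-0.012·111.32)² + (0.000·86.16)²) = √(1.78447 + 0.00000) = 1.336 km
E9: √((-0.028·111.32)² + (0.009·86.16)²) = √(9.71544 + 0.60131) = 3.212 km
E17: √((-0.008·111.32)² + (-0.023·86.16)²) = √(0.79310 + 3.92706) = 2.173 km
E1: √((-0.004·111.32)² + (0.007·86.16)²) = √(0.19827 + 0.36375) = 0.750 km
E14: √((0.010·111.32)² + (-0.021·86.16)²) = √(1.23921 + 3.27378) = 2.124 km
Threshold 1.5 km: E1 (0.750 km), E15 (1.228 km), E11 (1.336 km), E3 (1.418 km) are within range.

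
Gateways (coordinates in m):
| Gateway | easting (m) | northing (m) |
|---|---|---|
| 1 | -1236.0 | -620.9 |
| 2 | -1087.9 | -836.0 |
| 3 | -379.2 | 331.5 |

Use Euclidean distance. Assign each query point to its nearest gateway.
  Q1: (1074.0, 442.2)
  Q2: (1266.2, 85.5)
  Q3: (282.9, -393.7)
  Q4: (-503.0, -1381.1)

Q1 at (1074.0, 442.2):
  1: 2542.9 m
  2: 2511.5 m
  3: 1457.4 m
  → nearest: 3 (1457.4 m)
Q2 at (1266.2, 85.5):
  1: 2600.0 m
  2: 2528.0 m
  3: 1663.7 m
  → nearest: 3 (1663.7 m)
Q3 at (282.9, -393.7):
  1: 1535.8 m
  2: 1440.4 m
  3: 982.0 m
  → nearest: 3 (982.0 m)
Q4 at (-503.0, -1381.1):
  1: 1056.0 m
  2: 799.5 m
  3: 1717.1 m
  → nearest: 2 (799.5 m)

Q1→3; Q2→3; Q3→3; Q4→2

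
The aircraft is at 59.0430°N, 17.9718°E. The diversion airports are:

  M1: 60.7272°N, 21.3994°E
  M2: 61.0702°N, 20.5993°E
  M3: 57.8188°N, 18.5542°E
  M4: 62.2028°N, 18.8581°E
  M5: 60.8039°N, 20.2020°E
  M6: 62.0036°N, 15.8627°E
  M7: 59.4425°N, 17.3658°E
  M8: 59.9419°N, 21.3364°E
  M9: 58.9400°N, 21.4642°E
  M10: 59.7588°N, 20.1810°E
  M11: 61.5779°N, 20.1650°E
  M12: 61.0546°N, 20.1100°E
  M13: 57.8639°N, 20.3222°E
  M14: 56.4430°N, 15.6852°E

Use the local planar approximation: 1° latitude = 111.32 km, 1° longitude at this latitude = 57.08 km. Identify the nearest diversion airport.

Distances from 59.0430°N, 17.9718°E:
M1: √((1.6842·111.32)² + (3.4276·57.08)²) = √(35150.679221 + 38277.908257) = 270.9771 km
M2: √((2.0272·111.32)² + (2.6275·57.08)²) = √(50926.002896 + 22493.310497) = 270.9600 km
M3: √((-1.2242·111.32)² + (0.5824·57.08)²) = √(18571.678021 + 1105.123112) = 140.2740 km
M4: √((3.1598·111.32)² + (0.8863·57.08)²) = √(123727.313977 + 2559.348505) = 355.3683 km
M5: √((1.7609·111.32)² + (2.2302·57.08)²) = √(38425.168643 + 16205.243154) = 233.7315 km
M6: √((2.9606·111.32)² + (-2.1091·57.08)²) = √(108619.016203 + 14493.132820) = 350.8734 km
M7: √((0.3995·111.32)² + (-0.6060·57.08)²) = √(1977.789025 + 1196.501307) = 56.3408 km
M8: √((0.8989·111.32)² + (3.3646·57.08)²) = √(10013.113897 + 36883.727951) = 216.5568 km
M9: √((-0.1030·111.32)² + (3.4924·57.08)²) = √(131.468239 + 39738.904265) = 199.6757 km
M10: √((0.7158·111.32)² + (2.2092·57.08)²) = √(6349.357540 + 15901.496500) = 149.1672 km
M11: √((2.5349·111.32)² + (2.1932·57.08)²) = √(79628.412602 + 15671.999290) = 308.7076 km
M12: √((2.0116·111.32)² + (2.1382·57.08)²) = √(50145.232494 + 14895.825612) = 255.0315 km
M13: √((-1.1791·111.32)² + (2.3504·57.08)²) = √(17228.508205 + 17999.128843) = 187.6903 km
M14: √((-2.6000·111.32)² + (-2.2866·57.08)²) = √(83770.882624 + 17035.242774) = 317.4998 km
Minimum: M7 at 56.3408 km.

M7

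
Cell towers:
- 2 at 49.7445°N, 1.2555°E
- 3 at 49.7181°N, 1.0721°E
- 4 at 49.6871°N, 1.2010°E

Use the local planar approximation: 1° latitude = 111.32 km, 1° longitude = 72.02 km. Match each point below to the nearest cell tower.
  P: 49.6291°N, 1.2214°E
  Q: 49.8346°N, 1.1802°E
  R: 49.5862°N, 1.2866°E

P→4; Q→2; R→4

P at 49.6291°N, 1.2214°E:
  2: √((0.1154·111.32)² + (0.0341·72.02)²) = √(165.028143 + 6.031356) = 13.0790 km
  3: √((0.0890·111.32)² + (-0.1493·72.02)²) = √(98.158160 + 115.618106) = 14.6211 km
  4: √((0.0580·111.32)² + (-0.0204·72.02)²) = √(41.687167 + 2.158572) = 6.6216 km
  → nearest: 4 (6.6216 km)
Q at 49.8346°N, 1.1802°E:
  2: √((-0.0901·111.32)² + (0.0753·72.02)²) = √(100.599536 + 29.410079) = 11.4022 km
  3: √((-0.1165·111.32)² + (-0.1081·72.02)²) = √(168.189255 + 60.611861) = 15.1262 km
  4: √((-0.1475·111.32)² + (0.0208·72.02)²) = √(269.606548 + 2.244052) = 16.4879 km
  → nearest: 2 (11.4022 km)
R at 49.5862°N, 1.2866°E:
  2: √((0.1583·111.32)² + (-0.0311·72.02)²) = √(310.533333 + 5.016803) = 17.7637 km
  3: √((0.1319·111.32)² + (-0.2145·72.02)²) = √(215.593661 + 238.649664) = 21.3130 km
  4: √((0.1009·111.32)² + (-0.0856·72.02)²) = √(126.162047 + 38.006140) = 12.8128 km
  → nearest: 4 (12.8128 km)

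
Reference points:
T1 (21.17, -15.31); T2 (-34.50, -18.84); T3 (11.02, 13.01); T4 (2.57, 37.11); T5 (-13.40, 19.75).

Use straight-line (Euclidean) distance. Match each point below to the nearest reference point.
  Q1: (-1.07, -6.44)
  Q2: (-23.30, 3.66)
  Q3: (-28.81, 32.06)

Q1→T3; Q2→T5; Q3→T5

Q1 at (-1.07, -6.44):
  T1: √((22.24)² + (-8.87)²) = √(494.6176 + 78.6769) = 23.94
  T2: √((-33.43)² + (-12.40)²) = √(1117.5649 + 153.7600) = 35.66
  T3: √((12.09)² + (19.45)²) = √(146.1681 + 378.3025) = 22.90
  T4: √((3.64)² + (43.55)²) = √(13.2496 + 1896.6025) = 43.70
  T5: √((-12.33)² + (26.19)²) = √(152.0289 + 685.9161) = 28.95
  → nearest: T3 (22.90)
Q2 at (-23.30, 3.66):
  T1: √((44.47)² + (-18.97)²) = √(1977.5809 + 359.8609) = 48.35
  T2: √((-11.20)² + (-22.50)²) = √(125.4400 + 506.2500) = 25.13
  T3: √((34.32)² + (9.35)²) = √(1177.8624 + 87.4225) = 35.57
  T4: √((25.87)² + (33.45)²) = √(669.2569 + 1118.9025) = 42.29
  T5: √((9.90)² + (16.09)²) = √(98.0100 + 258.8881) = 18.89
  → nearest: T5 (18.89)
Q3 at (-28.81, 32.06):
  T1: √((49.98)² + (-47.37)²) = √(2498.0004 + 2243.9169) = 68.86
  T2: √((-5.69)² + (-50.90)²) = √(32.3761 + 2590.8100) = 51.22
  T3: √((39.83)² + (-19.05)²) = √(1586.4289 + 362.9025) = 44.15
  T4: √((31.38)² + (5.05)²) = √(984.7044 + 25.5025) = 31.78
  T5: √((15.41)² + (-12.31)²) = √(237.4681 + 151.5361) = 19.72
  → nearest: T5 (19.72)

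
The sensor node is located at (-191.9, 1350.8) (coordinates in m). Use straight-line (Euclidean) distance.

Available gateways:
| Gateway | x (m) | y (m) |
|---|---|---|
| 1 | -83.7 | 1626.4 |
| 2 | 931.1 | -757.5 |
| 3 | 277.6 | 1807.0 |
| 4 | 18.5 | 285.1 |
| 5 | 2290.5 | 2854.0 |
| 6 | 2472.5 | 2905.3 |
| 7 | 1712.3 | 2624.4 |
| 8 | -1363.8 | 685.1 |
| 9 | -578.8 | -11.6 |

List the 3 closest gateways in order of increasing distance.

1, 3, 4

Distances from (-191.9, 1350.8):
1: √((108.2)² + (275.6)²) = √(11707.240 + 75955.360) = 296.1 m
2: √((1123.0)² + (-2108.3)²) = √(1261129.000 + 4444928.890) = 2388.7 m
3: √((469.5)² + (456.2)²) = √(220430.250 + 208118.440) = 654.6 m
4: √((210.4)² + (-1065.7)²) = √(44268.160 + 1135716.490) = 1086.3 m
5: √((2482.4)² + (1503.2)²) = √(6162309.760 + 2259610.240) = 2902.1 m
6: √((2664.4)² + (1554.5)²) = √(7099027.360 + 2416470.250) = 3084.7 m
7: √((1904.2)² + (1273.6)²) = √(3625977.640 + 1622056.960) = 2290.9 m
8: √((-1171.9)² + (-665.7)²) = √(1373349.610 + 443156.490) = 1347.8 m
9: √((-386.9)² + (-1362.4)²) = √(149691.610 + 1856133.760) = 1416.3 m
Sorted: 1 (296.1 m) < 3 (654.6 m) < 4 (1086.3 m) < 8 (1347.8 m) < 9 (1416.3 m) < …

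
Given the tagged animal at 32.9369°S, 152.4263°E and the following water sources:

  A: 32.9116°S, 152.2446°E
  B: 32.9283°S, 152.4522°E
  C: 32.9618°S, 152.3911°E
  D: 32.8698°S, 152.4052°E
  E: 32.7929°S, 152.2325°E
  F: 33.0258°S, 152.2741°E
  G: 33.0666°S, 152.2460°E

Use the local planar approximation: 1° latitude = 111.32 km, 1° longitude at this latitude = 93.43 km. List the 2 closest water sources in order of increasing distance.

Distances from 32.9369°S, 152.4263°E:
A: 17.2083 km
B: 2.6023 km
C: 4.3011 km
D: 7.7253 km
E: 24.1830 km
F: 17.3248 km
G: 22.1863 km
Sorted: B (2.6023 km) < C (4.3011 km) < D (7.7253 km) < A (17.2083 km) < …

B, C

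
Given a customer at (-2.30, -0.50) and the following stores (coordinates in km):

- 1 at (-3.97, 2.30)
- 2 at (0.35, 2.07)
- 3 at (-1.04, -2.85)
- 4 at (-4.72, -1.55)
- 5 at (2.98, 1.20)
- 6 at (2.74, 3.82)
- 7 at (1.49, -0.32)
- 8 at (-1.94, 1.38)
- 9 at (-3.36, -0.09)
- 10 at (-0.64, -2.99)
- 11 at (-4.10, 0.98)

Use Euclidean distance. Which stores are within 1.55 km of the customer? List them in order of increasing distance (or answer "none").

Distances from (-2.30, -0.50):
1: 3.26 km
2: 3.69 km
3: 2.67 km
4: 2.64 km
5: 5.55 km
6: 6.64 km
7: 3.79 km
8: 1.91 km
9: 1.14 km
10: 2.99 km
11: 2.33 km
Threshold 1.55 km: 9 (1.14 km) is within range.

9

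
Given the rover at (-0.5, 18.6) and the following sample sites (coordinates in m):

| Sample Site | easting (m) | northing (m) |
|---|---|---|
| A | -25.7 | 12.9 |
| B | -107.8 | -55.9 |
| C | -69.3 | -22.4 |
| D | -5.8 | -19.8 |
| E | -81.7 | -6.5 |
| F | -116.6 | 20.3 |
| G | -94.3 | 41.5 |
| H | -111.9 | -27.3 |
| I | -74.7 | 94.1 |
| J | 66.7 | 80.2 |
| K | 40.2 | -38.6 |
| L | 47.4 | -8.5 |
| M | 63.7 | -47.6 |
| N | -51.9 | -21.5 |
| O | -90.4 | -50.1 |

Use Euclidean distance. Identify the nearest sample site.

Distances from (-0.5, 18.6):
A: √((-25.2)² + (-5.7)²) = √(635.040 + 32.490) = 25.8 m
B: √((-107.3)² + (-74.5)²) = √(11513.290 + 5550.250) = 130.6 m
C: √((-68.8)² + (-41.0)²) = √(4733.440 + 1681.000) = 80.1 m
D: √((-5.3)² + (-38.4)²) = √(28.090 + 1474.560) = 38.8 m
E: √((-81.2)² + (-25.1)²) = √(6593.440 + 630.010) = 85.0 m
F: √((-116.1)² + (1.7)²) = √(13479.210 + 2.890) = 116.1 m
G: √((-93.8)² + (22.9)²) = √(8798.440 + 524.410) = 96.6 m
H: √((-111.4)² + (-45.9)²) = √(12409.960 + 2106.810) = 120.5 m
I: √((-74.2)² + (75.5)²) = √(5505.640 + 5700.250) = 105.9 m
J: √((67.2)² + (61.6)²) = √(4515.840 + 3794.560) = 91.2 m
K: √((40.7)² + (-57.2)²) = √(1656.490 + 3271.840) = 70.2 m
L: √((47.9)² + (-27.1)²) = √(2294.410 + 734.410) = 55.0 m
M: √((64.2)² + (-66.2)²) = √(4121.640 + 4382.440) = 92.2 m
N: √((-51.4)² + (-40.1)²) = √(2641.960 + 1608.010) = 65.2 m
O: √((-89.9)² + (-68.7)²) = √(8082.010 + 4719.690) = 113.1 m
Minimum: A at 25.8 m.

A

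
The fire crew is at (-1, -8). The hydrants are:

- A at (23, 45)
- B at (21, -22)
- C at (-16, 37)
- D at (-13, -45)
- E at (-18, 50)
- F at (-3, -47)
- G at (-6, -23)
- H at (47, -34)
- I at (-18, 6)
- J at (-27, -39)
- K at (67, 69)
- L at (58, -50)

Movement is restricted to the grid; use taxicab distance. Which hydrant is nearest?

Distances from (-1, -8):
A: |24| + |53| = 24 + 53 = 77
B: |22| + |-14| = 22 + 14 = 36
C: |-15| + |45| = 15 + 45 = 60
D: |-12| + |-37| = 12 + 37 = 49
E: |-17| + |58| = 17 + 58 = 75
F: |-2| + |-39| = 2 + 39 = 41
G: |-5| + |-15| = 5 + 15 = 20
H: |48| + |-26| = 48 + 26 = 74
I: |-17| + |14| = 17 + 14 = 31
J: |-26| + |-31| = 26 + 31 = 57
K: |68| + |77| = 68 + 77 = 145
L: |59| + |-42| = 59 + 42 = 101
Minimum: G at 20.

G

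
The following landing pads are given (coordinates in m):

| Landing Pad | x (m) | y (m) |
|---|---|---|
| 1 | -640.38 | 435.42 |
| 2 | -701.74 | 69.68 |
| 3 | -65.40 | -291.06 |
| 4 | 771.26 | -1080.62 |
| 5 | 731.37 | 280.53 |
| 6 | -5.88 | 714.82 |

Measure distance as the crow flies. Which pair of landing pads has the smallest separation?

Pairwise distances:
1–2: 370.85 m
1–6: 693.29 m
2–3: 731.48 m
5–6: 855.65 m
1–3: 926.49 m
2–6: 948.91 m
3–5: 980.59 m
3–6: 1007.64 m
3–4: 1150.39 m
4–5: 1361.73 m
1–5: 1380.47 m
2–5: 1448.54 m
2–4: 1868.94 m
4–6: 1956.41 m
1–4: 2071.50 m
Closest pair: 1–2 at 370.85 m.

1 and 2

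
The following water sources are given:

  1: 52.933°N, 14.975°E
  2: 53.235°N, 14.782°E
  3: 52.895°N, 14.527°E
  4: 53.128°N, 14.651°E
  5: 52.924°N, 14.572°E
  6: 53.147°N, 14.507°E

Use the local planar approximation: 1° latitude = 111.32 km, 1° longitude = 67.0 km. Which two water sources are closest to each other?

3 and 5

Pairwise distances:
3–5: 4.417 km
4–6: 9.877 km
2–4: 14.796 km
2–6: 20.867 km
4–5: 23.318 km
5–6: 25.203 km
1–5: 27.020 km
3–4: 27.236 km
3–6: 28.085 km
1–3: 30.313 km
1–4: 30.699 km
1–2: 36.020 km
2–5: 37.370 km
1–6: 39.379 km
2–3: 41.526 km
Closest pair: 3–5 at 4.417 km.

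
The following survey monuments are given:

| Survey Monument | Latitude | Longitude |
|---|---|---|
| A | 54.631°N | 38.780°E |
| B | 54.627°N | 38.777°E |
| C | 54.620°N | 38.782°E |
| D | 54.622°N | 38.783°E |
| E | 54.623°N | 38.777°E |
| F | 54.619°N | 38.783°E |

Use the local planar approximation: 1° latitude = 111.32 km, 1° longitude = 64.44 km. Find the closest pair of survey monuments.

C and F

Pairwise distances:
C–F: √((-0.001·111.32)² + (0.001·64.44)²) = √(0.01239 + 0.00415) = 0.129 km
C–D: √((0.002·111.32)² + (0.001·64.44)²) = √(0.04957 + 0.00415) = 0.232 km
D–F: √((-0.003·111.32)² + (0.000·64.44)²) = √(0.11153 + 0.00000) = 0.334 km
D–E: √((0.001·111.32)² + (-0.006·64.44)²) = √(0.01239 + 0.14949) = 0.402 km
B–E: √((-0.004·111.32)² + (0.000·64.44)²) = √(0.19827 + 0.00000) = 0.445 km
C–E: √((0.003·111.32)² + (-0.005·64.44)²) = √(0.11153 + 0.10381) = 0.464 km
A–B: √((-0.004·111.32)² + (-0.003·64.44)²) = √(0.19827 + 0.03737) = 0.485 km
E–F: √((-0.004·111.32)² + (0.006·64.44)²) = √(0.19827 + 0.14949) = 0.590 km
B–D: √((-0.005·111.32)² + (0.006·64.44)²) = √(0.30980 + 0.14949) = 0.678 km
B–C: √((-0.007·111.32)² + (0.005·64.44)²) = √(0.60721 + 0.10381) = 0.843 km
A–E: √((-0.008·111.32)² + (-0.003·64.44)²) = √(0.79310 + 0.03737) = 0.911 km
B–F: √((-0.008·111.32)² + (0.006·64.44)²) = √(0.79310 + 0.14949) = 0.971 km
A–D: √((-0.009·111.32)² + (0.003·64.44)²) = √(1.00376 + 0.03737) = 1.020 km
A–C: √((-0.011·111.32)² + (0.002·64.44)²) = √(1.49945 + 0.01661) = 1.231 km
A–F: √((-0.012·111.32)² + (0.003·64.44)²) = √(1.78447 + 0.03737) = 1.350 km
Closest pair: C–F at 0.129 km.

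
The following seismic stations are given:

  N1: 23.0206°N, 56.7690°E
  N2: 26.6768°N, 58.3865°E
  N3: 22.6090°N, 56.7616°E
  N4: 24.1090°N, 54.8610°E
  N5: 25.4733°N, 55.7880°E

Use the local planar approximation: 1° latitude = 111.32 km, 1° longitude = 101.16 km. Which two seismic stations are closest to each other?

Pairwise distances:
N1–N2: √((3.6562·111.32)² + (1.6175·101.16)²) = √(165655.661843 + 26773.566052) = 438.6676 km
N1–N3: √((-0.4116·111.32)² + (-0.0074·101.16)²) = √(2099.409352 + 0.560378) = 45.8254 km
N1–N4: √((1.0884·111.32)² + (-1.9080·101.16)²) = √(14679.912317 + 37254.126256) = 227.8904 km
N1–N5: √((2.4527·111.32)² + (-0.9810·101.16)²) = √(74547.873139 + 9848.172705) = 290.5100 km
N2–N3: √((-4.0678·111.32)² + (-1.6249·101.16)²) = √(205052.741134 + 27019.102490) = 481.7384 km
N2–N4: √((-2.5678·111.32)² + (-3.5255·101.16)²) = √(81708.790969 + 127191.790023) = 457.0564 km
N2–N5: √((-1.2035·111.32)² + (-2.5985·101.16)²) = √(17948.930856 + 69097.619185) = 295.0365 km
N3–N4: √((1.5000·111.32)² + (-1.9006·101.16)²) = √(27882.320400 + 36965.713328) = 254.6528 km
N3–N5: √((2.8643·111.32)² + (-0.9736·101.16)²) = √(101667.794240 + 9700.157185) = 333.7184 km
N4–N5: √((1.3643·111.32)² + (0.9270·101.16)²) = √(23065.674211 + 8793.810641) = 178.4923 km
Closest pair: N1–N3 at 45.8254 km.

N1 and N3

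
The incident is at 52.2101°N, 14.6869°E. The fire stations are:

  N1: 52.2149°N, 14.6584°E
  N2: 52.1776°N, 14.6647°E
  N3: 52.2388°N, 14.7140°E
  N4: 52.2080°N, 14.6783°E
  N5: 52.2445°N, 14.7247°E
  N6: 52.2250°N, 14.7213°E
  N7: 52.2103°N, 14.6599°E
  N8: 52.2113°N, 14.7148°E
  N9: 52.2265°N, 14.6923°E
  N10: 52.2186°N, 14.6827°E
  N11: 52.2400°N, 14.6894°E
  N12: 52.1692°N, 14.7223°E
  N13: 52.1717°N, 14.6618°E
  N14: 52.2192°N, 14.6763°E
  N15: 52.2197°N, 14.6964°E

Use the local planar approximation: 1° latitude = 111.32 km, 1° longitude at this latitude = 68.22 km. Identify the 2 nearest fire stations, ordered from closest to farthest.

N4, N10

Distances from 52.2101°N, 14.6869°E:
N1: √((0.0048·111.32)² + (-0.0285·68.22)²) = √(0.285515 + 3.780186) = 2.0164 km
N2: √((-0.0325·111.32)² + (-0.0222·68.22)²) = √(13.089200 + 2.293662) = 3.9221 km
N3: √((0.0287·111.32)² + (0.0271·68.22)²) = √(10.207284 + 3.417921) = 3.6912 km
N4: √((-0.0021·111.32)² + (-0.0086·68.22)²) = √(0.054649 + 0.344208) = 0.6316 km
N5: √((0.0344·111.32)² + (0.0378·68.22)²) = √(14.664366 + 6.649776) = 4.6167 km
N6: √((0.0149·111.32)² + (0.0344·68.22)²) = √(2.751180 + 5.507320) = 2.8738 km
N7: √((0.0002·111.32)² + (-0.0270·68.22)²) = √(0.000496 + 3.392743) = 1.8421 km
N8: √((0.0012·111.32)² + (0.0279·68.22)²) = √(0.017845 + 3.622696) = 1.9080 km
N9: √((0.0164·111.32)² + (0.0054·68.22)²) = √(3.332991 + 0.135710) = 1.8624 km
N10: √((0.0085·111.32)² + (-0.0042·68.22)²) = √(0.895332 + 0.082096) = 0.9886 km
N11: √((0.0299·111.32)² + (0.0025·68.22)²) = √(11.078699 + 0.029087) = 3.3328 km
N12: √((-0.0409·111.32)² + (0.0354·68.22)²) = √(20.729700 + 5.832167) = 5.1538 km
N13: √((-0.0384·111.32)² + (-0.0251·68.22)²) = √(18.272957 + 2.932047) = 4.6049 km
N14: √((0.0091·111.32)² + (-0.0106·68.22)²) = √(1.026193 + 0.522920) = 1.2446 km
N15: √((0.0096·111.32)² + (0.0095·68.22)²) = √(1.142060 + 0.420021) = 1.2498 km
Sorted: N4 (0.6316 km) < N10 (0.9886 km) < N14 (1.2446 km) < N15 (1.2498 km) < …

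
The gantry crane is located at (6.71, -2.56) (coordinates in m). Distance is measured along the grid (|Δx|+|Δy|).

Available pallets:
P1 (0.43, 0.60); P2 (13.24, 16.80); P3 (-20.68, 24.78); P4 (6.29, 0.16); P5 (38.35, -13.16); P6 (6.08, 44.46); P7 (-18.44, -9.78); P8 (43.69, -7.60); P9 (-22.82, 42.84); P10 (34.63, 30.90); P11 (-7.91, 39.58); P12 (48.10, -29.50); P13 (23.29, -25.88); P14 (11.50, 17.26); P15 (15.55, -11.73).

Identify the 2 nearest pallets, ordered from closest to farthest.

P4, P1

Distances from (6.71, -2.56):
P1: |-6.28| + |3.16| = 6.28 + 3.16 = 9.44 m
P2: |6.53| + |19.36| = 6.53 + 19.36 = 25.89 m
P3: |-27.39| + |27.34| = 27.39 + 27.34 = 54.73 m
P4: |-0.42| + |2.72| = 0.42 + 2.72 = 3.14 m
P5: |31.64| + |-10.60| = 31.64 + 10.60 = 42.24 m
P6: |-0.63| + |47.02| = 0.63 + 47.02 = 47.65 m
P7: |-25.15| + |-7.22| = 25.15 + 7.22 = 32.37 m
P8: |36.98| + |-5.04| = 36.98 + 5.04 = 42.02 m
P9: |-29.53| + |45.40| = 29.53 + 45.40 = 74.93 m
P10: |27.92| + |33.46| = 27.92 + 33.46 = 61.38 m
P11: |-14.62| + |42.14| = 14.62 + 42.14 = 56.76 m
P12: |41.39| + |-26.94| = 41.39 + 26.94 = 68.33 m
P13: |16.58| + |-23.32| = 16.58 + 23.32 = 39.90 m
P14: |4.79| + |19.82| = 4.79 + 19.82 = 24.61 m
P15: |8.84| + |-9.17| = 8.84 + 9.17 = 18.01 m
Sorted: P4 (3.14 m) < P1 (9.44 m) < P15 (18.01 m) < P14 (24.61 m) < …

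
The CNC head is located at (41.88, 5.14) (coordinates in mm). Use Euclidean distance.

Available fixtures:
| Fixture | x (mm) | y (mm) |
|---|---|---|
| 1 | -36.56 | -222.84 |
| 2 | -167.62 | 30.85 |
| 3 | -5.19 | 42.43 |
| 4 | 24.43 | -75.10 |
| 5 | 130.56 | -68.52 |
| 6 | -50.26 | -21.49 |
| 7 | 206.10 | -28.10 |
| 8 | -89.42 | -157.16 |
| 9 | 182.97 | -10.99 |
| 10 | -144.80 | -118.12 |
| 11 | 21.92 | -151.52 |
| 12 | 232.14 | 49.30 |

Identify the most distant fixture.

Distances from (41.88, 5.14):
1: 241.10 mm
2: 211.07 mm
3: 60.05 mm
4: 82.12 mm
5: 115.28 mm
6: 95.91 mm
7: 167.55 mm
8: 208.76 mm
9: 142.01 mm
10: 223.70 mm
11: 157.93 mm
12: 195.32 mm
Maximum: 1 at 241.10 mm.

1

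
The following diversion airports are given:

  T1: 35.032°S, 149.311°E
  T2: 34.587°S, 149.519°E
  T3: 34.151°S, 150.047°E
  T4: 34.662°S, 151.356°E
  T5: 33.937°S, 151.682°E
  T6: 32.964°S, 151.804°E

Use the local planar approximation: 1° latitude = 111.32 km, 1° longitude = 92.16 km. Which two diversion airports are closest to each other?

T1 and T2

Pairwise distances:
T1–T2: 53.117 km
T1–T3: 119.244 km
T1–T4: 192.915 km
T1–T5: 250.211 km
T1–T6: 325.244 km
T2–T3: 68.728 km
T2–T4: 169.504 km
T2–T5: 212.068 km
T2–T6: 277.469 km
T3–T4: 133.376 km
T3–T5: 152.553 km
T3–T6: 208.997 km
T4–T5: 86.118 km
T4–T6: 193.478 km
T5–T6: 108.896 km
Closest pair: T1–T2 at 53.117 km.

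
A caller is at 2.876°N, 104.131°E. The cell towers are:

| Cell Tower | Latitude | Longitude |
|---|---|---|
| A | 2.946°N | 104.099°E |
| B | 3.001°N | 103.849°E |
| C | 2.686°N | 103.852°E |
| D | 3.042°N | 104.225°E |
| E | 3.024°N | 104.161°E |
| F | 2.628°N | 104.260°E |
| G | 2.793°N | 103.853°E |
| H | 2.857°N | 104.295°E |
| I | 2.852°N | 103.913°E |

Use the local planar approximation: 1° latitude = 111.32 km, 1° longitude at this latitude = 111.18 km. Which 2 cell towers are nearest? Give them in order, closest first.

Distances from 2.876°N, 104.131°E:
A: 8.566 km
B: 34.302 km
C: 37.544 km
D: 21.230 km
E: 16.810 km
F: 31.111 km
G: 32.260 km
H: 18.356 km
I: 24.384 km
Sorted: A (8.566 km) < E (16.810 km) < H (18.356 km) < D (21.230 km) < …

A, E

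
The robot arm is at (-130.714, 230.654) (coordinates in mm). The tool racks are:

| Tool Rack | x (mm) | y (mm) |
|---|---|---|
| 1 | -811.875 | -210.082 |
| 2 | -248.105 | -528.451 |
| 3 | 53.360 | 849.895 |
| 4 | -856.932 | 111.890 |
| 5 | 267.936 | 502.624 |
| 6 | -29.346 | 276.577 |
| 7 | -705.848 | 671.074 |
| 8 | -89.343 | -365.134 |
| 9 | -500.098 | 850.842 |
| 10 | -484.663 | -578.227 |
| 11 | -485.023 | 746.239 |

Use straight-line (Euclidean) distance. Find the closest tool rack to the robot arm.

6

Distances from (-130.714, 230.654):
1: 811.313 mm
2: 768.128 mm
3: 646.021 mm
4: 735.865 mm
5: 482.586 mm
6: 111.285 mm
7: 724.396 mm
8: 597.223 mm
9: 721.857 mm
10: 882.932 mm
11: 625.590 mm
Minimum: 6 at 111.285 mm.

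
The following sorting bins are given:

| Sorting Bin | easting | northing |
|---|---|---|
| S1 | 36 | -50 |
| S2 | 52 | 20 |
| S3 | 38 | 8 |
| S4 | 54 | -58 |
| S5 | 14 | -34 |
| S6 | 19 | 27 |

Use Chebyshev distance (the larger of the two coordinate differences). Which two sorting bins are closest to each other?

S2 and S3

Pairwise distances:
S1–S2: max(|16|, |70|) = 70
S1–S3: max(|2|, |58|) = 58
S1–S4: max(|18|, |-8|) = 18
S1–S5: max(|-22|, |16|) = 22
S1–S6: max(|-17|, |77|) = 77
S2–S3: max(|-14|, |-12|) = 14
S2–S4: max(|2|, |-78|) = 78
S2–S5: max(|-38|, |-54|) = 54
S2–S6: max(|-33|, |7|) = 33
S3–S4: max(|16|, |-66|) = 66
S3–S5: max(|-24|, |-42|) = 42
S3–S6: max(|-19|, |19|) = 19
S4–S5: max(|-40|, |24|) = 40
S4–S6: max(|-35|, |85|) = 85
S5–S6: max(|5|, |61|) = 61
Closest pair: S2–S3 at 14.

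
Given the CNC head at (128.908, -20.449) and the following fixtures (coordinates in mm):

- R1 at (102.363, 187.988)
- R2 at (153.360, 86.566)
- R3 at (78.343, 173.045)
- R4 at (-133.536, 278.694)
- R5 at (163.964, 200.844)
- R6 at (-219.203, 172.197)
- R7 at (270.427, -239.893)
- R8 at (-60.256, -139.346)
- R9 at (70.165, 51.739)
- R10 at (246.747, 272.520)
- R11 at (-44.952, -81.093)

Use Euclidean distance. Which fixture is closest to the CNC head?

Distances from (128.908, -20.449):
R1: √((-26.545)² + (208.437)²) = √(704.63702 + 43445.98297) = 210.120 mm
R2: √((24.452)² + (107.015)²) = √(597.90030 + 11452.21023) = 109.773 mm
R3: √((-50.565)² + (193.494)²) = √(2556.81922 + 37439.92804) = 199.992 mm
R4: √((-262.444)² + (299.143)²) = √(68876.85314 + 89486.53445) = 397.949 mm
R5: √((35.056)² + (221.293)²) = √(1228.92314 + 48970.59185) = 224.052 mm
R6: √((-348.111)² + (192.646)²) = √(121181.26832 + 37112.48132) = 397.861 mm
R7: √((141.519)² + (-219.444)²) = √(20027.62736 + 48155.66914) = 261.119 mm
R8: √((-189.164)² + (-118.897)²) = √(35783.01890 + 14136.49661) = 223.427 mm
R9: √((-58.743)² + (72.188)²) = √(3450.74005 + 5211.10734) = 93.069 mm
R10: √((117.839)² + (292.969)²) = √(13886.02992 + 85830.83496) = 315.780 mm
R11: √((-173.860)² + (-60.644)²) = √(30227.29960 + 3677.69474) = 184.133 mm
Minimum: R9 at 93.069 mm.

R9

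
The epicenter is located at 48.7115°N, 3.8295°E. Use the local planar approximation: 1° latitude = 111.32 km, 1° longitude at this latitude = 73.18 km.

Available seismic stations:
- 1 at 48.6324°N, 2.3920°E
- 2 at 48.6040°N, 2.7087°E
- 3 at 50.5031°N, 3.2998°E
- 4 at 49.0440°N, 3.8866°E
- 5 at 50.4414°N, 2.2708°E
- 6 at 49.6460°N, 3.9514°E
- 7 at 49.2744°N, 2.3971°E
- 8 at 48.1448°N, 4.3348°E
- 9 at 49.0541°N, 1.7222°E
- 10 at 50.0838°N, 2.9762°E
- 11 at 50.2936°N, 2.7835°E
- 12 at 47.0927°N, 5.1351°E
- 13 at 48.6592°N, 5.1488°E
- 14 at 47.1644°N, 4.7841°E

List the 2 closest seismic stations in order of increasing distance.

Distances from 48.7115°N, 3.8295°E:
1: √((-0.0791·111.32)² + (-1.4375·73.18)²) = √(77.535280 + 11066.251014) = 105.5641 km
2: √((-0.1075·111.32)² + (-1.1208·73.18)²) = √(143.206696 + 6727.304022) = 82.8885 km
3: √((1.7916·111.32)² + (-0.5297·73.18)²) = √(39776.677379 + 1502.604746) = 203.1730 km
4: √((0.3325·111.32)² + (0.0571·73.18)²) = √(1370.028793 + 17.460514) = 37.2490 km
5: √((1.7299·111.32)² + (-1.5587·73.18)²) = √(37084.155432 + 13010.976160) = 223.8194 km
6: √((0.9345·111.32)² + (0.1219·73.18)²) = √(10821.937135 + 79.577854) = 104.4103 km
7: √((0.5629·111.32)² + (-1.4324·73.18)²) = √(3926.529753 + 10987.868038) = 122.1245 km
8: √((-0.5667·111.32)² + (0.5053·73.18)²) = √(3979.722776 + 1367.361686) = 73.1238 km
9: √((0.3426·111.32)² + (-2.1073·73.18)²) = √(1454.524740 + 23781.406947) = 158.8582 km
10: √((1.3723·111.32)² + (-0.8533·73.18)²) = √(23336.972906 + 3899.314831) = 165.0342 km
11: √((1.5821·111.32)² + (-1.0460·73.18)²) = √(31018.033194 + 5859.332982) = 192.0348 km
12: √((-1.6188·111.32)² + (1.3056·73.18)²) = √(32473.775710 + 9128.619247) = 203.9667 km
13: √((-0.0523·111.32)² + (1.3193·73.18)²) = √(33.896103 + 9321.202333) = 96.7218 km
14: √((-1.5471·111.32)² + (0.9546·73.18)²) = √(29660.820974 + 4880.088190) = 185.8518 km
Sorted: 4 (37.2490 km) < 8 (73.1238 km) < 2 (82.8885 km) < 13 (96.7218 km) < …

4, 8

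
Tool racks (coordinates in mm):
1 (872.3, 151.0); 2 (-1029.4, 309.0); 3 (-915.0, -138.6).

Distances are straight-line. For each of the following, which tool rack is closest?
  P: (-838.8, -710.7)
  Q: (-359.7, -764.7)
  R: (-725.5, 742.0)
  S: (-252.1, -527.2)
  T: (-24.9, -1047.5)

P→3; Q→3; R→2; S→3; T→3

P at (-838.8, -710.7):
  1: 1915.8 mm
  2: 1037.4 mm
  3: 577.2 mm
  → nearest: 3 (577.2 mm)
Q at (-359.7, -764.7):
  1: 1535.0 mm
  2: 1265.4 mm
  3: 836.9 mm
  → nearest: 3 (836.9 mm)
R at (-725.5, 742.0):
  1: 1703.6 mm
  2: 529.0 mm
  3: 900.8 mm
  → nearest: 2 (529.0 mm)
S at (-252.1, -527.2):
  1: 1313.1 mm
  2: 1141.7 mm
  3: 768.4 mm
  → nearest: 3 (768.4 mm)
T at (-24.9, -1047.5):
  1: 1497.1 mm
  2: 1687.9 mm
  3: 1272.2 mm
  → nearest: 3 (1272.2 mm)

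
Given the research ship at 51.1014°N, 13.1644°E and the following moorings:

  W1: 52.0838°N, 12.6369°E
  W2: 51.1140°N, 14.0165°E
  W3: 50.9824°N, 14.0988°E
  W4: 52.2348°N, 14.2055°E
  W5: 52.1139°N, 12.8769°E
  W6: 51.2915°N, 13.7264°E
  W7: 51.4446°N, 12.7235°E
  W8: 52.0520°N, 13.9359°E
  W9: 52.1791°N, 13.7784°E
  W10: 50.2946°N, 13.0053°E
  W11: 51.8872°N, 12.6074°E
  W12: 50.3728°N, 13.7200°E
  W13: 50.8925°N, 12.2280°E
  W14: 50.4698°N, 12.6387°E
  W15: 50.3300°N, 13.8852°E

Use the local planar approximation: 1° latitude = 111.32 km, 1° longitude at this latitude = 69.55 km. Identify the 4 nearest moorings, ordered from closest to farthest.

Distances from 51.1014°N, 13.1644°E:
W1: 115.3506 km
W2: 59.2802 km
W3: 66.3239 km
W4: 145.4712 km
W5: 114.4714 km
W6: 44.4480 km
W7: 48.9892 km
W8: 118.6474 km
W9: 127.3432 km
W10: 90.4921 km
W11: 95.6695 km
W12: 89.8425 km
W13: 69.1539 km
W14: 79.2481 km
W15: 99.4345 km
Sorted: W6 (44.4480 km) < W7 (48.9892 km) < W2 (59.2802 km) < W3 (66.3239 km) < W13 (69.1539 km) < W14 (79.2481 km) < …

W6, W7, W2, W3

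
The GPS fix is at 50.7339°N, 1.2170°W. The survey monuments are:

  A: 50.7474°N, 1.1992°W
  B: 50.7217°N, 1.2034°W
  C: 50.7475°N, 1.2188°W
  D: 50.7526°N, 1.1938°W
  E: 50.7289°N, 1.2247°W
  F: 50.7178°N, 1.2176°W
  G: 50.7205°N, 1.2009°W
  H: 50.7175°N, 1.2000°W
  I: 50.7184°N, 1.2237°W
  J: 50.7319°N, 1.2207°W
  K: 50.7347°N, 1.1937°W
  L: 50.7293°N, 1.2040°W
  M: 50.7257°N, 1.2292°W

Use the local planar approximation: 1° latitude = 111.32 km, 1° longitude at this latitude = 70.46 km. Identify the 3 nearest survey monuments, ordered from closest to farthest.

Distances from 50.7339°N, 1.2170°W:
A: 1.9574 km
B: 1.6621 km
C: 1.5193 km
D: 2.6468 km
E: 0.7773 km
F: 1.7928 km
G: 1.8740 km
H: 2.1835 km
I: 1.7889 km
J: 0.3428 km
K: 1.6441 km
L: 1.0494 km
M: 1.2539 km
Sorted: J (0.3428 km) < E (0.7773 km) < L (1.0494 km) < M (1.2539 km) < C (1.5193 km) < …

J, E, L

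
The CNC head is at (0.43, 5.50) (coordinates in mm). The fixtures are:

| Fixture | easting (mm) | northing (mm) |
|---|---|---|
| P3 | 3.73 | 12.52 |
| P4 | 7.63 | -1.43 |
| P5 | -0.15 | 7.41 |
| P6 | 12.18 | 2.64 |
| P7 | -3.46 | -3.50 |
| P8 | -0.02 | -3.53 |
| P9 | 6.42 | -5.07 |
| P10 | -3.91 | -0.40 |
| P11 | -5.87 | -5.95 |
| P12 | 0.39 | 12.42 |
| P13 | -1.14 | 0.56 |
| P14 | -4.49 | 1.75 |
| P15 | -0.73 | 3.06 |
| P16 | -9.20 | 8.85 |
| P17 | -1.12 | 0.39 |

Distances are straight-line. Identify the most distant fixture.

P11

Distances from (0.43, 5.50):
P3: √((3.30)² + (7.02)²) = √(10.8900 + 49.2804) = 7.76 mm
P4: √((7.20)² + (-6.93)²) = √(51.8400 + 48.0249) = 9.99 mm
P5: √((-0.58)² + (1.91)²) = √(0.3364 + 3.6481) = 2.00 mm
P6: √((11.75)² + (-2.86)²) = √(138.0625 + 8.1796) = 12.09 mm
P7: √((-3.89)² + (-9.00)²) = √(15.1321 + 81.0000) = 9.80 mm
P8: √((-0.45)² + (-9.03)²) = √(0.2025 + 81.5409) = 9.04 mm
P9: √((5.99)² + (-10.57)²) = √(35.8801 + 111.7249) = 12.15 mm
P10: √((-4.34)² + (-5.90)²) = √(18.8356 + 34.8100) = 7.32 mm
P11: √((-6.30)² + (-11.45)²) = √(39.6900 + 131.1025) = 13.07 mm
P12: √((-0.04)² + (6.92)²) = √(0.0016 + 47.8864) = 6.92 mm
P13: √((-1.57)² + (-4.94)²) = √(2.4649 + 24.4036) = 5.18 mm
P14: √((-4.92)² + (-3.75)²) = √(24.2064 + 14.0625) = 6.19 mm
P15: √((-1.16)² + (-2.44)²) = √(1.3456 + 5.9536) = 2.70 mm
P16: √((-9.63)² + (3.35)²) = √(92.7369 + 11.2225) = 10.20 mm
P17: √((-1.55)² + (-5.11)²) = √(2.4025 + 26.1121) = 5.34 mm
Maximum: P11 at 13.07 mm.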